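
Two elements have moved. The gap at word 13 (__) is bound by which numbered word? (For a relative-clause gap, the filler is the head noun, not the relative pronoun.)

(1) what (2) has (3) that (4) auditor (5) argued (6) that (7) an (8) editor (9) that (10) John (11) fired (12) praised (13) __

1

The marked gap is the direct object of "praised".
Its filler is the fronted wh-phrase "what", at word 1.
(The other dependency links word 8 to a gap after word 11.)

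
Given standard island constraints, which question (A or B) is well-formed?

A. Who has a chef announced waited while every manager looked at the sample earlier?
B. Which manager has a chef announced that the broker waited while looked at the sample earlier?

In B, the wh-phrase is extracted from inside an adjunct island (introduced by "while"), which blocks movement.
In A, the extraction path crosses only that-complement boundaries, which are transparent.
So A is grammatical.

A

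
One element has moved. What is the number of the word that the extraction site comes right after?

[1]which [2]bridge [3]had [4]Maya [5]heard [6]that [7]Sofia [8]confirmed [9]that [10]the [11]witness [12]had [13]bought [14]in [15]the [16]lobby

13

The displaced element is "which bridge" (word 2).
It is linked across 2 clause boundaries (that → that).
It functions as the direct object of "bought", so the gap sits immediately after word 13 ("bought").
Base order: Maya had heard that Sofia confirmed that the witness had bought which bridge in the lobby.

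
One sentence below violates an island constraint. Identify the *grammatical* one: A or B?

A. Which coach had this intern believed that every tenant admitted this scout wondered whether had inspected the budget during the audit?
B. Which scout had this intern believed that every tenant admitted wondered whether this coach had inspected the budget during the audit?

B

In A, the wh-phrase is extracted from inside a wh-island (introduced by "whether"), which blocks movement.
In B, the extraction path crosses only that-complement boundaries, which are transparent.
So B is grammatical.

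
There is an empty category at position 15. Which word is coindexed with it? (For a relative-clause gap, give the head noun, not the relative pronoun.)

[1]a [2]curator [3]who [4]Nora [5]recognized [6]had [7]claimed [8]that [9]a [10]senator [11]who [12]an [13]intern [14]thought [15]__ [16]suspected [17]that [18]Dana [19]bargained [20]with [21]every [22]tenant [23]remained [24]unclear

10

The gap at 15 is the subject of "suspected", inside a relative clause.
The relative pronoun is "who" (word 11); it is bound by the head noun immediately before it.
Its filler is the head noun "senator", at word 10.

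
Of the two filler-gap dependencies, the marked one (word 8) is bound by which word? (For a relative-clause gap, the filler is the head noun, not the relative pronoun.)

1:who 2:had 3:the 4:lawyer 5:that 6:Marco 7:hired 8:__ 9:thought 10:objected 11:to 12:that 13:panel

4

The marked gap is inside the relative clause, the direct object of "hired".
Its filler is the head noun "lawyer" (via "that"), at word 4.
(The other dependency links word 1 to a gap after word 9.)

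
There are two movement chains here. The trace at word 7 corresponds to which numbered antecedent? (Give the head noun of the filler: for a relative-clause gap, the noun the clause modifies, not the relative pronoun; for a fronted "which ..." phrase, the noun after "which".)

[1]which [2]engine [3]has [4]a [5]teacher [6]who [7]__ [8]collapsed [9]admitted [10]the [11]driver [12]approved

5

The marked gap is inside the relative clause, the subject of "collapsed".
Its filler is the head noun "teacher" (via "who"), at word 5.
(The other dependency links word 2 to a gap after word 12.)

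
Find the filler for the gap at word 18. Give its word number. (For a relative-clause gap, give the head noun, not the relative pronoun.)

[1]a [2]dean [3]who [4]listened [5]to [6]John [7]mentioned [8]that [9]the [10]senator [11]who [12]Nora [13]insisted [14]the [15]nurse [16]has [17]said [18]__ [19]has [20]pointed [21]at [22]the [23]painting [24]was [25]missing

The gap at 18 is the subject of "pointed", inside a relative clause.
The relative pronoun is "who" (word 11); it is bound by the head noun immediately before it.
Its filler is the head noun "senator", at word 10.

10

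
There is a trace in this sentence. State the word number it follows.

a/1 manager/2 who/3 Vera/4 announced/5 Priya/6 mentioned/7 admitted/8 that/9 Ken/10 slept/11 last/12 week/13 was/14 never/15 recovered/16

7

The displaced element is "a manager" (word 2).
It is linked across 2 clause boundaries (Ø → Ø).
It functions as the subject of "admitted", so the gap sits immediately after word 7 ("mentioned").
Base order: Vera announced Priya mentioned that a manager admitted that Ken slept last week.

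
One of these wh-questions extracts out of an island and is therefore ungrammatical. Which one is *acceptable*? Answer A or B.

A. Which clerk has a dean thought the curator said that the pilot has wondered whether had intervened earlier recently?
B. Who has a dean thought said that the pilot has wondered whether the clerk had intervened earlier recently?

In A, the wh-phrase is extracted from inside a wh-island (introduced by "whether"), which blocks movement.
In B, the extraction path crosses only that-complement boundaries, which are transparent.
So B is grammatical.

B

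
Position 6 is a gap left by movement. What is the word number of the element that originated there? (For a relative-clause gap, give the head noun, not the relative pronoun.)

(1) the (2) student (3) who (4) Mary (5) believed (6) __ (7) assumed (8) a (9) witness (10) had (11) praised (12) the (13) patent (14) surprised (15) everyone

2

The gap at 6 is the subject of "assumed", inside a relative clause.
The relative pronoun is "who" (word 3); it is bound by the head noun immediately before it.
Its filler is the head noun "student", at word 2.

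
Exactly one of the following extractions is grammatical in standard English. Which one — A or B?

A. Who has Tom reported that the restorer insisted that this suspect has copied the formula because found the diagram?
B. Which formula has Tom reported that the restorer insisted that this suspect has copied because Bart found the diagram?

In A, the wh-phrase is extracted from inside an adjunct island (introduced by "because"), which blocks movement.
In B, the extraction path crosses only that-complement boundaries, which are transparent.
So B is grammatical.

B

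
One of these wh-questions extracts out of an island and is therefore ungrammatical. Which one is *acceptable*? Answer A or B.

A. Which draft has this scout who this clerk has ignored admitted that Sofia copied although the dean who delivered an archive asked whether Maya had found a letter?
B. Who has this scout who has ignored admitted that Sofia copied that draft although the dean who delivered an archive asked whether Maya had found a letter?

A

In B, the wh-phrase is extracted from inside a complex-NP island (relative clause) (introduced by "who"), which blocks movement.
In A, the extraction path crosses only that-complement boundaries, which are transparent.
So A is grammatical.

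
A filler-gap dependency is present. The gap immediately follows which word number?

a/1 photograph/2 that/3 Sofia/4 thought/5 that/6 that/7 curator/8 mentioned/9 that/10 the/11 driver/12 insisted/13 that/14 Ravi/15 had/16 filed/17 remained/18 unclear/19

17

The displaced element is "a photograph" (word 2).
It is linked across 3 clause boundaries (that → that → that).
It functions as the direct object of "filed", so the gap sits immediately after word 17 ("filed").
Base order: Sofia thought that that curator mentioned that the driver insisted that Ravi had filed a photograph.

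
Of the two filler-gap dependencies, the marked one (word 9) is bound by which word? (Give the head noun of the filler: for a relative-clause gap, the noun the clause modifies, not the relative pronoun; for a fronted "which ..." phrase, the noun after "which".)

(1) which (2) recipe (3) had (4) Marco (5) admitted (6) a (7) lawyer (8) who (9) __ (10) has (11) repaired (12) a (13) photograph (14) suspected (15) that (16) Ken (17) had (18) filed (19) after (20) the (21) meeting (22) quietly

7

The marked gap is inside the relative clause, the subject of "repaired".
Its filler is the head noun "lawyer" (via "who"), at word 7.
(The other dependency links word 2 to a gap after word 18.)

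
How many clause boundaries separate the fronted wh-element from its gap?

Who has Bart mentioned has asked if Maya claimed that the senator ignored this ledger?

1

"who" is extracted from the subject of "asked".
Boundaries crossed, outermost first: [Ø] — 1 in total.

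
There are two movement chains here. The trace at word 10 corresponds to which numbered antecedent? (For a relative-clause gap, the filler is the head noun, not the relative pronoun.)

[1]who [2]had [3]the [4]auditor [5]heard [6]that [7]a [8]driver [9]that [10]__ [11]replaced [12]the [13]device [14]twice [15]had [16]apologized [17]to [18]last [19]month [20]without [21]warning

The marked gap is inside the relative clause, the subject of "replaced".
Its filler is the head noun "driver" (via "that"), at word 8.
(The other dependency links word 1 to a gap after word 17.)

8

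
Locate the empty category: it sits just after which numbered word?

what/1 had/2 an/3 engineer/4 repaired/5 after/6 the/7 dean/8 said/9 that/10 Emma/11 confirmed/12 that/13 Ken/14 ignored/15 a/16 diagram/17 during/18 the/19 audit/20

5

The displaced element is "what" (word 1).
It functions as the direct object of "repaired", so the gap sits immediately after word 5 ("repaired").
Base order: An engineer had repaired what after the dean said that Emma confirmed that Ken ignored a diagram during the audit.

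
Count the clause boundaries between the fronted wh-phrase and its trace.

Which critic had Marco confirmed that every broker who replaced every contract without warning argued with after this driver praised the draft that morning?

"which critic" is extracted from the PP object of "argued".
Boundaries crossed, outermost first: [that] — 1 in total.

1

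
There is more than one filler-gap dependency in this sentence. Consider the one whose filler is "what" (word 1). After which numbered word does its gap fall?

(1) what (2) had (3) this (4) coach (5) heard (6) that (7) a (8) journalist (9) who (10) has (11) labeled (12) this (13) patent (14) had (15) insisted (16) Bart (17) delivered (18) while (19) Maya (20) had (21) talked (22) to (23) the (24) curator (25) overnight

The displaced element is "what" (word 1).
It is linked across 2 clause boundaries (that → Ø).
It functions as the direct object of "delivered", so the gap sits immediately after word 17 ("delivered").
Base order: This coach had heard that a journalist who has labeled this patent had insisted Bart delivered what while Maya had talked to the curator overnight.

17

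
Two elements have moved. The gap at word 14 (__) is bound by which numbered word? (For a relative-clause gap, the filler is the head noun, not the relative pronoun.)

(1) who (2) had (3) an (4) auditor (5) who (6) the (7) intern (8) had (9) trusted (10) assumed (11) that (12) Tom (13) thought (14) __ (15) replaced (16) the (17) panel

1

The marked gap is the subject of "replaced".
Its filler is the fronted wh-phrase "who", at word 1.
(The other dependency links word 4 to a gap after word 9.)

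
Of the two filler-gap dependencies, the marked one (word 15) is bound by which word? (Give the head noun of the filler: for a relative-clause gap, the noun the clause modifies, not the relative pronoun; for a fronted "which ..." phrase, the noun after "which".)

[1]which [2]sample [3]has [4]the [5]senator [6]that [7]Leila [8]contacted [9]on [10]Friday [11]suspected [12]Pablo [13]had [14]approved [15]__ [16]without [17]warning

The marked gap is the direct object of "approved".
Its filler is the fronted wh-phrase "which sample", at word 2.
(The other dependency links word 5 to a gap after word 8.)

2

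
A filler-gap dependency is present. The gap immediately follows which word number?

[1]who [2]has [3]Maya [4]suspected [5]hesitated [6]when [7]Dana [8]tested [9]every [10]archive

4

The displaced element is "who" (word 1).
It is linked across 1 clause boundary (Ø).
It functions as the subject of "hesitated", so the gap sits immediately after word 4 ("suspected").
Base order: Maya has suspected that who hesitated when Dana tested every archive.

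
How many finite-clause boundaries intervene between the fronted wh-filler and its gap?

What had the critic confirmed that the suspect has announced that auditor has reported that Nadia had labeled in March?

3

"what" is extracted from the object of "labeled".
Boundaries crossed, outermost first: [that], [Ø], [that] — 3 in total.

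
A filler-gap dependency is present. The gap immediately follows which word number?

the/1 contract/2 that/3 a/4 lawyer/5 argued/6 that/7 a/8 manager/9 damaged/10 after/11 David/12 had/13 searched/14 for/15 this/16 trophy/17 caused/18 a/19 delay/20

The displaced element is "the contract" (word 2).
It is linked across 1 clause boundary (that).
It functions as the direct object of "damaged", so the gap sits immediately after word 10 ("damaged").
Base order: A lawyer argued that a manager damaged the contract after David had searched for this trophy.

10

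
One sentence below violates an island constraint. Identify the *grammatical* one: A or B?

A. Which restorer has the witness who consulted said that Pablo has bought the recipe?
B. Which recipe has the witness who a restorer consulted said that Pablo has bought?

B

In A, the wh-phrase is extracted from inside a complex-NP island (relative clause) (introduced by "who"), which blocks movement.
In B, the extraction path crosses only that-complement boundaries, which are transparent.
So B is grammatical.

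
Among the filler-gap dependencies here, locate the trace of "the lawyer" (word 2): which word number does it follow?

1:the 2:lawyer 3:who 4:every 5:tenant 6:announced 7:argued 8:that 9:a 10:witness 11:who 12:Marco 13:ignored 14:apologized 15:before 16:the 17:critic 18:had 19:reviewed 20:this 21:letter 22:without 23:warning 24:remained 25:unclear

The displaced element is "the lawyer" (word 2).
It is linked across 1 clause boundary (Ø).
It functions as the subject of "argued", so the gap sits immediately after word 6 ("announced").
Base order: Every tenant announced that the lawyer argued that a witness who Marco ignored apologized before the critic had reviewed this letter without warning.

6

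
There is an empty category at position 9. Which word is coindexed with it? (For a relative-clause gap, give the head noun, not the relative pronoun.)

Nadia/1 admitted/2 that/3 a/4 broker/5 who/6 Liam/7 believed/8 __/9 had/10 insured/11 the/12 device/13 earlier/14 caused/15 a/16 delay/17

5

The gap at 9 is the subject of "insured", inside a relative clause.
The relative pronoun is "who" (word 6); it is bound by the head noun immediately before it.
Its filler is the head noun "broker", at word 5.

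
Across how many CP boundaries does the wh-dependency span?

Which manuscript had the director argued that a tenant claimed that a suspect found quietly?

"which manuscript" is extracted from the object of "found".
Boundaries crossed, outermost first: [that], [that] — 2 in total.

2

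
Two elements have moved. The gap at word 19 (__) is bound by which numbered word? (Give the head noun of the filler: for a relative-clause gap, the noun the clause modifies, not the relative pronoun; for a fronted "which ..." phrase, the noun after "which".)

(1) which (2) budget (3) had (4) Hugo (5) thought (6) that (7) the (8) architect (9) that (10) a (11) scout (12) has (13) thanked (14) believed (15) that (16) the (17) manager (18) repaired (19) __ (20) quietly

2

The marked gap is the direct object of "repaired".
Its filler is the fronted wh-phrase "which budget", at word 2.
(The other dependency links word 8 to a gap after word 13.)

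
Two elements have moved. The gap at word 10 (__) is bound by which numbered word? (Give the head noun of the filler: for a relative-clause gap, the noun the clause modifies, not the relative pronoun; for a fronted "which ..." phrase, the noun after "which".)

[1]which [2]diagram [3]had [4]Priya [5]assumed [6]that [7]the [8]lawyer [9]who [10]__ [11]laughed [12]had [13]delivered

The marked gap is inside the relative clause, the subject of "laughed".
Its filler is the head noun "lawyer" (via "who"), at word 8.
(The other dependency links word 2 to a gap after word 13.)

8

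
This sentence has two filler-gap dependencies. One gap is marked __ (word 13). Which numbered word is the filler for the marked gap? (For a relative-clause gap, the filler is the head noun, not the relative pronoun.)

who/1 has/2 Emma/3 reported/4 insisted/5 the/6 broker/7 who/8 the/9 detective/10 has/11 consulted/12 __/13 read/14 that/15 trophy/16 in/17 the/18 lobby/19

The marked gap is inside the relative clause, the direct object of "consulted".
Its filler is the head noun "broker" (via "who"), at word 7.
(The other dependency links word 1 to a gap after word 4.)

7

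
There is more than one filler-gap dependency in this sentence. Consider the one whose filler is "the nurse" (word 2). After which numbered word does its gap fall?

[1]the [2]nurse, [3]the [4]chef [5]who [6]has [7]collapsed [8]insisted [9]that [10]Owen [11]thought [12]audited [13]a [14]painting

11

The displaced element is "the nurse" (word 2).
It is linked across 2 clause boundaries (that → Ø).
It functions as the subject of "audited", so the gap sits immediately after word 11 ("thought").
Base order: The chef who has collapsed insisted that Owen thought that the nurse audited a painting.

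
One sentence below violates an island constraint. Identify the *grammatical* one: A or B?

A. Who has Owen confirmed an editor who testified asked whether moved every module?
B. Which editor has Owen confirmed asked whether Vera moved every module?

B

In A, the wh-phrase is extracted from inside a wh-island (introduced by "whether"), which blocks movement.
In B, the extraction path crosses only that-complement boundaries, which are transparent.
So B is grammatical.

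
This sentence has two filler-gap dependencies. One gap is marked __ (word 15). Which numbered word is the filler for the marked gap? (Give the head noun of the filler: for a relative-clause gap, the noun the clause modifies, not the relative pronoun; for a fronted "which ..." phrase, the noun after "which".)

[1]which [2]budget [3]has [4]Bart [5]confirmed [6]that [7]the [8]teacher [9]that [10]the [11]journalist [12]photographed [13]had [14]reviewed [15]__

2

The marked gap is the direct object of "reviewed".
Its filler is the fronted wh-phrase "which budget", at word 2.
(The other dependency links word 8 to a gap after word 12.)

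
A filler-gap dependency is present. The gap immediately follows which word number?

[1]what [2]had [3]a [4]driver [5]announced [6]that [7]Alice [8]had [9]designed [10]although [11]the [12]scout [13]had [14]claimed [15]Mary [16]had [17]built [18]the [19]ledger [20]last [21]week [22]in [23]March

9

The displaced element is "what" (word 1).
It is linked across 1 clause boundary (that).
It functions as the direct object of "designed", so the gap sits immediately after word 9 ("designed").
Base order: A driver had announced that Alice had designed what although the scout had claimed Mary had built the ledger last week in March.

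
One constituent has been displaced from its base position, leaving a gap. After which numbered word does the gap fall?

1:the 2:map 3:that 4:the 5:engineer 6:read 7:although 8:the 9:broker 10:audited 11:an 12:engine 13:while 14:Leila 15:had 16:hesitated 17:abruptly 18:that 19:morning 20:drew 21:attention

The displaced element is "the map" (word 2).
It functions as the direct object of "read", so the gap sits immediately after word 6 ("read").
Base order: The engineer read the map although the broker audited an engine while Leila had hesitated abruptly that morning.

6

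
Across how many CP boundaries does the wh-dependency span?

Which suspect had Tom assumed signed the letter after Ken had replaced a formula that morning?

1

"which suspect" is extracted from the subject of "signed".
Boundaries crossed, outermost first: [Ø] — 1 in total.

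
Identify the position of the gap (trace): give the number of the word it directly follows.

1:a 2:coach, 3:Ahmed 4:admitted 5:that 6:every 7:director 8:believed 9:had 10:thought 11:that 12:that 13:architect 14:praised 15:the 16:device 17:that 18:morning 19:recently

8

The displaced element is "a coach" (word 2).
It is linked across 2 clause boundaries (that → Ø).
It functions as the subject of "thought", so the gap sits immediately after word 8 ("believed").
Base order: Ahmed admitted that every director believed a coach had thought that that architect praised the device that morning recently.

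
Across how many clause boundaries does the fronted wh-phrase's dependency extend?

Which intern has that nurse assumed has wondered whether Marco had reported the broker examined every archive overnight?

1

"which intern" is extracted from the subject of "wondered".
Boundaries crossed, outermost first: [Ø] — 1 in total.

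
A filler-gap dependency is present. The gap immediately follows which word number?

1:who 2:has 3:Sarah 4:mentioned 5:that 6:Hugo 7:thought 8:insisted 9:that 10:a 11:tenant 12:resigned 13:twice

The displaced element is "who" (word 1).
It is linked across 2 clause boundaries (that → Ø).
It functions as the subject of "insisted", so the gap sits immediately after word 7 ("thought").
Base order: Sarah has mentioned that Hugo thought that who insisted that a tenant resigned twice.

7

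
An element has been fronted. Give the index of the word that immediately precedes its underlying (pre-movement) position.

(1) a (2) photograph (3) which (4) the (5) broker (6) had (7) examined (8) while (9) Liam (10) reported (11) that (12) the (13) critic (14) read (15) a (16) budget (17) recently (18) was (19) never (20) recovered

7

The displaced element is "a photograph" (word 2).
It functions as the direct object of "examined", so the gap sits immediately after word 7 ("examined").
Base order: The broker had examined a photograph while Liam reported that the critic read a budget recently.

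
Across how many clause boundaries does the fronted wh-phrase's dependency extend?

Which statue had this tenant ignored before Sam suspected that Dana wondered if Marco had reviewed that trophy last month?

0

"which statue" originates inside the matrix clause — no clause boundary is crossed.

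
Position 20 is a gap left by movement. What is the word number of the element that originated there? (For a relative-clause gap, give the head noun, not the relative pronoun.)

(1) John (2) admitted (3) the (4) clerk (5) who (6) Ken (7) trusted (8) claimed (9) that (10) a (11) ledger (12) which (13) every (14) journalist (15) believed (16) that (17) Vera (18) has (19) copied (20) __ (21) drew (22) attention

11

The gap at 20 is the object of "copied", inside a relative clause.
The relative pronoun is "which" (word 12); it is bound by the head noun immediately before it.
Its filler is the head noun "ledger", at word 11.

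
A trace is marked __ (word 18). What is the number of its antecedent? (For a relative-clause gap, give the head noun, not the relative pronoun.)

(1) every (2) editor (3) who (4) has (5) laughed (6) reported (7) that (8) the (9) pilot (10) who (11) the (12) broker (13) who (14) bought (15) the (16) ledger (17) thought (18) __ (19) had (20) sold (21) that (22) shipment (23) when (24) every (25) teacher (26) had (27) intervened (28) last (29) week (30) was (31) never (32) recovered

The gap at 18 is the subject of "sold", inside a relative clause.
The relative pronoun is "who" (word 10); it is bound by the head noun immediately before it.
Its filler is the head noun "pilot", at word 9.

9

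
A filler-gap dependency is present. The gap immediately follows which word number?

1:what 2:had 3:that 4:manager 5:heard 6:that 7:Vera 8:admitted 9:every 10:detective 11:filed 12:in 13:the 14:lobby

The displaced element is "what" (word 1).
It is linked across 2 clause boundaries (that → Ø).
It functions as the direct object of "filed", so the gap sits immediately after word 11 ("filed").
Base order: That manager had heard that Vera admitted every detective filed what in the lobby.

11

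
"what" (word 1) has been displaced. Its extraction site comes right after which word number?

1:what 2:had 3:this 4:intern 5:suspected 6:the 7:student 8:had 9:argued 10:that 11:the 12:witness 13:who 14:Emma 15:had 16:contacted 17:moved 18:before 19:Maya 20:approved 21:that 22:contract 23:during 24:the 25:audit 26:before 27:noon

17

The displaced element is "what" (word 1).
It is linked across 2 clause boundaries (Ø → that).
It functions as the direct object of "moved", so the gap sits immediately after word 17 ("moved").
Base order: This intern had suspected the student had argued that the witness who Emma had contacted moved what before Maya approved that contract during the audit before noon.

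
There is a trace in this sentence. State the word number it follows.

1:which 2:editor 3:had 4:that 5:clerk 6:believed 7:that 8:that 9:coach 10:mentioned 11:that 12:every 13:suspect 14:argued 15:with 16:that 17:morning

The displaced element is "which editor" (word 2).
It is linked across 2 clause boundaries (that → that).
It functions as the object of the preposition "with" of "argued", so the gap sits immediately after word 15 ("with").
Base order: That clerk had believed that that coach mentioned that every suspect argued with which editor that morning.

15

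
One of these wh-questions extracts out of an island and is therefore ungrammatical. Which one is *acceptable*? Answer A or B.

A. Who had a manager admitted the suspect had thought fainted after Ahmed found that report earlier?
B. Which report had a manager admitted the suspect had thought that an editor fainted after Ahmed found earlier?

A

In B, the wh-phrase is extracted from inside an adjunct island (introduced by "after"), which blocks movement.
In A, the extraction path crosses only that-complement boundaries, which are transparent.
So A is grammatical.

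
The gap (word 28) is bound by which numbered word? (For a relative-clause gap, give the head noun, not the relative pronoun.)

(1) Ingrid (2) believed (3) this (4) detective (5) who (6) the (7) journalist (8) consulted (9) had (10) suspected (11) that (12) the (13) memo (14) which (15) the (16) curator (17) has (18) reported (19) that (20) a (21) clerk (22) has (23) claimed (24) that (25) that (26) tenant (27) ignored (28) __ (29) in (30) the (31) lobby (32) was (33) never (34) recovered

The gap at 28 is the object of "ignored", inside a relative clause.
The relative pronoun is "which" (word 14); it is bound by the head noun immediately before it.
Its filler is the head noun "memo", at word 13.

13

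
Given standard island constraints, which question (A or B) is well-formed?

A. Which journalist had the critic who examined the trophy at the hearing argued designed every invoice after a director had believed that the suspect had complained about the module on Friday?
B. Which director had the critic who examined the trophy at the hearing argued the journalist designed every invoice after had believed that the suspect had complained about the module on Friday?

A

In B, the wh-phrase is extracted from inside an adjunct island (introduced by "after"), which blocks movement.
In A, the extraction path crosses only that-complement boundaries, which are transparent.
So A is grammatical.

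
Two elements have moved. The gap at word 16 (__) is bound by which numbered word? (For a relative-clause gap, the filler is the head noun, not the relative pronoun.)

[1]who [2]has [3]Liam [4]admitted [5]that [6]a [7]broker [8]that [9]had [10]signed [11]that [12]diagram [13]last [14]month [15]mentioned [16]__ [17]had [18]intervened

The marked gap is the subject of "intervened".
Its filler is the fronted wh-phrase "who", at word 1.
(The other dependency links word 7 to a gap after word 8.)

1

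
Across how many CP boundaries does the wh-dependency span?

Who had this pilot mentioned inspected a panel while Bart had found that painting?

1

"who" is extracted from the subject of "inspected".
Boundaries crossed, outermost first: [Ø] — 1 in total.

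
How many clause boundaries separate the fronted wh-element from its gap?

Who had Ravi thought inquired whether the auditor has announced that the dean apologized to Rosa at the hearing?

"who" is extracted from the subject of "inquired".
Boundaries crossed, outermost first: [Ø] — 1 in total.

1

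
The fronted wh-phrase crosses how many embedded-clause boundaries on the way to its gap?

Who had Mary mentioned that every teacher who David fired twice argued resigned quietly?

2

"who" is extracted from the subject of "resigned".
Boundaries crossed, outermost first: [that], [Ø] — 2 in total.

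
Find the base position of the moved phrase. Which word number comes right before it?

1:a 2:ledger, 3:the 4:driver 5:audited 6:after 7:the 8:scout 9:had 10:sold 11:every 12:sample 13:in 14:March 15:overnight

5

The displaced element is "a ledger" (word 2).
It functions as the direct object of "audited", so the gap sits immediately after word 5 ("audited").
Base order: The driver audited a ledger after the scout had sold every sample in March overnight.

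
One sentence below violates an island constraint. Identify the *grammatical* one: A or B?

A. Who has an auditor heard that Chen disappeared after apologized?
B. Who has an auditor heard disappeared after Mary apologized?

In A, the wh-phrase is extracted from inside an adjunct island (introduced by "after"), which blocks movement.
In B, the extraction path crosses only that-complement boundaries, which are transparent.
So B is grammatical.

B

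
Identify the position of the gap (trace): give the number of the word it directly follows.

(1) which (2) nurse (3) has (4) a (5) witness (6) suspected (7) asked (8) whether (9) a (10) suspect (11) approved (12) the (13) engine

The displaced element is "which nurse" (word 2).
It is linked across 1 clause boundary (Ø).
It functions as the subject of "asked", so the gap sits immediately after word 6 ("suspected").
Base order: A witness has suspected which nurse asked whether a suspect approved the engine.

6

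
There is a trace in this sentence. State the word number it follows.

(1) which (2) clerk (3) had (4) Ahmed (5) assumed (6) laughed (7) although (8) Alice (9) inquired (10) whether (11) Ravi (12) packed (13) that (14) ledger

5

The displaced element is "which clerk" (word 2).
It is linked across 1 clause boundary (Ø).
It functions as the subject of "laughed", so the gap sits immediately after word 5 ("assumed").
Base order: Ahmed had assumed that which clerk laughed although Alice inquired whether Ravi packed that ledger.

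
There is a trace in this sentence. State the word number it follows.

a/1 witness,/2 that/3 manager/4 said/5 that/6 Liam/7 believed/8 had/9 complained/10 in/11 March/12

The displaced element is "a witness" (word 2).
It is linked across 2 clause boundaries (that → Ø).
It functions as the subject of "complained", so the gap sits immediately after word 8 ("believed").
Base order: That manager said that Liam believed a witness had complained in March.

8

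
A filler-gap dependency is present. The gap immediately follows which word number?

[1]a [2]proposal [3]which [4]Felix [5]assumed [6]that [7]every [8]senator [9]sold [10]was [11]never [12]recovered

9

The displaced element is "a proposal" (word 2).
It is linked across 1 clause boundary (that).
It functions as the direct object of "sold", so the gap sits immediately after word 9 ("sold").
Base order: Felix assumed that every senator sold a proposal.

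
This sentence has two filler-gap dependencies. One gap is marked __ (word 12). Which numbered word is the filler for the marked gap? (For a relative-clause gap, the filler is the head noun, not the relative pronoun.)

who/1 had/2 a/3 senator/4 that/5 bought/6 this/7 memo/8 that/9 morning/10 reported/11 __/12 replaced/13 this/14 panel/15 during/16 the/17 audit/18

The marked gap is the subject of "replaced".
Its filler is the fronted wh-phrase "who", at word 1.
(The other dependency links word 4 to a gap after word 5.)

1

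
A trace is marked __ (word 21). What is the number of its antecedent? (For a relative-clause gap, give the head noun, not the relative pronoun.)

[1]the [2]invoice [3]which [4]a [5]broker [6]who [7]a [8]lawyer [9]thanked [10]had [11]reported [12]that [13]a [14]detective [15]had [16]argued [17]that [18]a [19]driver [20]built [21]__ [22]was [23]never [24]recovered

2

The gap at 21 is the object of "built", inside a relative clause.
The relative pronoun is "which" (word 3); it is bound by the head noun immediately before it.
Its filler is the head noun "invoice", at word 2.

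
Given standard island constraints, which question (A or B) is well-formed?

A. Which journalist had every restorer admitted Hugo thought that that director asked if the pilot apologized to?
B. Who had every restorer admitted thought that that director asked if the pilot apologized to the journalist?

B

In A, the wh-phrase is extracted from inside a wh-island (introduced by "if"), which blocks movement.
In B, the extraction path crosses only that-complement boundaries, which are transparent.
So B is grammatical.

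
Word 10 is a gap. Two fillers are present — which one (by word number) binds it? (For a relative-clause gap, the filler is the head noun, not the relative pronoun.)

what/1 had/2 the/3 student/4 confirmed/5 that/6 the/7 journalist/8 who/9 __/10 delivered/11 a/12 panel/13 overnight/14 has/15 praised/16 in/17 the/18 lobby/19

The marked gap is inside the relative clause, the subject of "delivered".
Its filler is the head noun "journalist" (via "who"), at word 8.
(The other dependency links word 1 to a gap after word 16.)

8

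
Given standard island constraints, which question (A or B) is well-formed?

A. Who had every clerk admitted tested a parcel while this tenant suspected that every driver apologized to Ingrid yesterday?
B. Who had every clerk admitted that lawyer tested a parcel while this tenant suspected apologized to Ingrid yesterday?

A

In B, the wh-phrase is extracted from inside an adjunct island (introduced by "while"), which blocks movement.
In A, the extraction path crosses only that-complement boundaries, which are transparent.
So A is grammatical.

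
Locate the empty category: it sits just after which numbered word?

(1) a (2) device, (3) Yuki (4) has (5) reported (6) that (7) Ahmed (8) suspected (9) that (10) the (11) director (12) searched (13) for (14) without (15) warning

13

The displaced element is "a device" (word 2).
It is linked across 2 clause boundaries (that → that).
It functions as the object of the preposition "for" of "searched", so the gap sits immediately after word 13 ("for").
Base order: Yuki has reported that Ahmed suspected that the director searched for a device without warning.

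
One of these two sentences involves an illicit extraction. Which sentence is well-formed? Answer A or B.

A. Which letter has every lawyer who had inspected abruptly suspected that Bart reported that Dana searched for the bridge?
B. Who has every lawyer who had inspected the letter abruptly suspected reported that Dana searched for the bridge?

B

In A, the wh-phrase is extracted from inside a complex-NP island (relative clause) (introduced by "who"), which blocks movement.
In B, the extraction path crosses only that-complement boundaries, which are transparent.
So B is grammatical.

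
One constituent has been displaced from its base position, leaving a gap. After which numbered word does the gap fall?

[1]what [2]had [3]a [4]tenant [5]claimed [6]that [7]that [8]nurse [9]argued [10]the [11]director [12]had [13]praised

The displaced element is "what" (word 1).
It is linked across 2 clause boundaries (that → Ø).
It functions as the direct object of "praised", so the gap sits immediately after word 13 ("praised").
Base order: A tenant had claimed that that nurse argued the director had praised what.

13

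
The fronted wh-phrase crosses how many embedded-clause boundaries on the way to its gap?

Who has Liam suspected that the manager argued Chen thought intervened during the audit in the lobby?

"who" is extracted from the subject of "intervened".
Boundaries crossed, outermost first: [that], [Ø], [Ø] — 3 in total.

3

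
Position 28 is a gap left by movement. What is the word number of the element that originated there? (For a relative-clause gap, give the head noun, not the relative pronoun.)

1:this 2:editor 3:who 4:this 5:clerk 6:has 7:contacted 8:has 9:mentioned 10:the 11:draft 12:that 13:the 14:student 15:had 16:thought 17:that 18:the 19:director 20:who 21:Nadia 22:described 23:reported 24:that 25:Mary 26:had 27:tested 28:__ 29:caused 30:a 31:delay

11

The gap at 28 is the object of "tested", inside a relative clause.
The relative pronoun is "that" (word 12); it is bound by the head noun immediately before it.
Its filler is the head noun "draft", at word 11.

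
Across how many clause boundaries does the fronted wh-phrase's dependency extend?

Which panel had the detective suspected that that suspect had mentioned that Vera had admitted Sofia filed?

3

"which panel" is extracted from the object of "filed".
Boundaries crossed, outermost first: [that], [that], [Ø] — 3 in total.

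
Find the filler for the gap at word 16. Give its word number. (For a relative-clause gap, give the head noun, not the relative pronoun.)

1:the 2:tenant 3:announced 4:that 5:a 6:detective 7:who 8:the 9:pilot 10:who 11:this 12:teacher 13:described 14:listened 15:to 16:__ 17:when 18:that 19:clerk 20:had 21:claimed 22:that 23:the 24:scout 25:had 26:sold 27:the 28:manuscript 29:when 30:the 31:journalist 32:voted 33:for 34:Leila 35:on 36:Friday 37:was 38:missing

The gap at 16 is the prepositional object of "listened", inside a relative clause.
The relative pronoun is "who" (word 7); it is bound by the head noun immediately before it.
Its filler is the head noun "detective", at word 6.

6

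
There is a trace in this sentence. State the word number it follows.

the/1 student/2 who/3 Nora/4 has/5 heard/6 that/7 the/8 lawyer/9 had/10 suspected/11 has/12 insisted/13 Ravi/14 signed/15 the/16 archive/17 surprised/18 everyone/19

The displaced element is "the student" (word 2).
It is linked across 2 clause boundaries (that → Ø).
It functions as the subject of "insisted", so the gap sits immediately after word 11 ("suspected").
Base order: Nora has heard that the lawyer had suspected that the student has insisted Ravi signed the archive.

11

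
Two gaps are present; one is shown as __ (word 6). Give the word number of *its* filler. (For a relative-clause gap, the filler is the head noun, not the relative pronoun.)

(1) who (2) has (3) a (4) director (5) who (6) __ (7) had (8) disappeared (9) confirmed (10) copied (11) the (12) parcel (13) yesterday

The marked gap is inside the relative clause, the subject of "disappeared".
Its filler is the head noun "director" (via "who"), at word 4.
(The other dependency links word 1 to a gap after word 9.)

4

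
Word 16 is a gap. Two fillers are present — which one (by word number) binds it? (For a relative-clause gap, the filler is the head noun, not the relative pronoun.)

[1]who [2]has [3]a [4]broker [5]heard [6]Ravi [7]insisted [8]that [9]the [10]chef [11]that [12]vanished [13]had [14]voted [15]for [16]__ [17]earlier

The marked gap is the object of the preposition "for" of "voted".
Its filler is the fronted wh-phrase "who", at word 1.
(The other dependency links word 10 to a gap after word 11.)

1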